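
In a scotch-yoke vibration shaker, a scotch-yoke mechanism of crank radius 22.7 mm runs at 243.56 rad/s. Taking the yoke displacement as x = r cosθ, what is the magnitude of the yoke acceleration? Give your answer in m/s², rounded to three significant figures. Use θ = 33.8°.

ω = 243.6 rad/s
x = r cosθ ⇒ ẍ = −rω² cosθ (ω constant).
|a| = rω²|cosθ| = 0.0227·(243.6)²·|cos 33.8°| = 1119 m/s².

1120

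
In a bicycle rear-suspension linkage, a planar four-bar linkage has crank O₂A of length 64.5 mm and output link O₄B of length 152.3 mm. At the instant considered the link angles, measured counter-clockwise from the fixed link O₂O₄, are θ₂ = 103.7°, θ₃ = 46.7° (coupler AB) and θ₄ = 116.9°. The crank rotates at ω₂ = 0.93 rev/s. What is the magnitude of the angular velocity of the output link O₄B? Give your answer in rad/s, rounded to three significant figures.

2.21

ω₂ = 5.843 rad/s (from 0.93 rev/s).
Differentiating the loop-closure r₂e^{iθ₂}+r₃e^{iθ₃}=r₁+r₄e^{iθ₄} gives r₂ω₂e^{iθ₂}+r₃ω₃e^{iθ₃}=r₄ω₄e^{iθ₄}.
Eliminating the other unknown: ω₄ = r₂ω₂ sin(θ₂−θ₃) / [r₄ sin(θ₄−θ₃)].
Numerator sine = +0.83867; denominator sine = +0.94088.
Result = 0.0645·5.843·(+0.83867) / (0.1523·(+0.94088)) = +2.2059 rad/s; magnitude 2.2059 rad/s.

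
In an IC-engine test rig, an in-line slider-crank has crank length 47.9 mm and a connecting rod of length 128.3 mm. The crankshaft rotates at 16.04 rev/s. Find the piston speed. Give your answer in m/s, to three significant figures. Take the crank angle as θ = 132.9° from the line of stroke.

ω = 2π·16 = 100.8 rad/s
For an in-line slider-crank, x = r cosθ + √(L² − r² sin²θ), so v = −rω sinθ·[1 + r cosθ/√(L² − r² sin²θ)].
With r = 0.0479 m, L = 0.1283 m, θ = 132.9°: √(L² − r² sin²θ) = 0.12341 m.
v = −0.0479·100.8·0.73254·[1 + 0.0479·-0.68072/0.12341] = -2.602 m/s.
|v| = 2.602 m/s.

2.60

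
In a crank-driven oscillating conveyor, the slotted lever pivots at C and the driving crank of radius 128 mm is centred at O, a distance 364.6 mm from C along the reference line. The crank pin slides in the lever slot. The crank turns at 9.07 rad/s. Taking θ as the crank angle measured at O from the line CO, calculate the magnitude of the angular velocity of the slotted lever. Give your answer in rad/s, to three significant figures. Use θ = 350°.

ω = 9.07 rad/s
Crank pin A relative to C: A = (d + r cosθ, r sinθ); lever angle φ = atan2(r sinθ, d + r cosθ).
Differentiating tanφ: φ̇ = rω(d cosθ + r)/(d² + r² + 2dr cosθ).
d² + r² + 2dr cosθ = |CA|² = 0.241237 m²;  d cosθ + r = +0.48706 m.
|ω_lever| = |0.128·9.07·+0.48706| / 0.241237 = 2.344 rad/s.

2.34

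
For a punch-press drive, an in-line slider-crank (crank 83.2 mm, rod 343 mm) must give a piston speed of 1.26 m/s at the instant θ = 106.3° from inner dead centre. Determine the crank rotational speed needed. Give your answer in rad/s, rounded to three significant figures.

17.0

For an in-line slider-crank, |v_piston| = rω|sinθ|·[1 + r cosθ/√(L² − r² sin²θ)].
With r = 0.0832 m, L = 0.343 m, θ = 106.3°: the bracketed kinematic factor |dx/dθ| = 0.074266 m.
ω = v/|dx/dθ| = 1.26/0.074266 = 16.966 rad/s.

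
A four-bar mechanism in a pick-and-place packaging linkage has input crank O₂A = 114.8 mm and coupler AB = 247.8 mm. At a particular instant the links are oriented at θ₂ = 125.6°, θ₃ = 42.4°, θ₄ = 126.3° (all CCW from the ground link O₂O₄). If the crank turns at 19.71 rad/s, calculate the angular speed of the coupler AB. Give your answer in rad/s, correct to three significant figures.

ω₂ = 19.71 rad/s
Differentiating the loop-closure r₂e^{iθ₂}+r₃e^{iθ₃}=r₁+r₄e^{iθ₄} gives r₂ω₂e^{iθ₂}+r₃ω₃e^{iθ₃}=r₄ω₄e^{iθ₄}.
Eliminating the other unknown: ω₃ = r₂ω₂ sin(θ₄−θ₂) / [r₃ sin(θ₃−θ₄)].
Numerator sine = +0.01222; denominator sine = -0.99434.
Result = 0.1148·19.71·(+0.01222) / (0.2478·(-0.99434)) = -0.11219 rad/s; magnitude 0.11219 rad/s.

0.112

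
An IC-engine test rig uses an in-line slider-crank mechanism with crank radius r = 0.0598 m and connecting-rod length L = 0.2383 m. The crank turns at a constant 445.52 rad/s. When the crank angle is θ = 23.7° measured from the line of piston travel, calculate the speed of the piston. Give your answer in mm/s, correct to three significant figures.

13200

ω = 445.5 rad/s
For an in-line slider-crank, x = r cosθ + √(L² − r² sin²θ), so v = −rω sinθ·[1 + r cosθ/√(L² − r² sin²θ)].
With r = 0.0598 m, L = 0.2383 m, θ = 23.7°: √(L² − r² sin²θ) = 0.23708 m.
v = −0.0598·445.5·0.40195·[1 + 0.0598·0.91566/0.23708] = -13.182 m/s.
|v| = 13.182 m/s = 13182 mm/s.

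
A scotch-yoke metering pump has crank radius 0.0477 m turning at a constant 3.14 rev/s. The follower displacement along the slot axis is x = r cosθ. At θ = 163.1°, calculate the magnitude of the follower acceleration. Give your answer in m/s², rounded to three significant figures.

ω = 19.73 rad/s (from 3.14 rev/s).
x = r cosθ ⇒ ẍ = −rω² cosθ (ω constant).
|a| = rω²|cosθ| = 0.0477·(19.73)²·|cos 163.1°| = 17.765 m/s².

17.8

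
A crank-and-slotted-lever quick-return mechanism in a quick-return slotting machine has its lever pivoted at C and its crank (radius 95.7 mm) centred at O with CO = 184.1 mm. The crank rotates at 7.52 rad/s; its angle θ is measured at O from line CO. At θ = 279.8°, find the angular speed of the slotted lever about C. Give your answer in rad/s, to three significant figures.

1.86

ω = 7.52 rad/s
Crank pin A relative to C: A = (d + r cosθ, r sinθ); lever angle φ = atan2(r sinθ, d + r cosθ).
Differentiating tanφ: φ̇ = rω(d cosθ + r)/(d² + r² + 2dr cosθ).
d² + r² + 2dr cosθ = |CA|² = 0.0490489 m²;  d cosθ + r = +0.12704 m.
|ω_lever| = |0.0957·7.52·+0.12704| / 0.0490489 = 1.8639 rad/s.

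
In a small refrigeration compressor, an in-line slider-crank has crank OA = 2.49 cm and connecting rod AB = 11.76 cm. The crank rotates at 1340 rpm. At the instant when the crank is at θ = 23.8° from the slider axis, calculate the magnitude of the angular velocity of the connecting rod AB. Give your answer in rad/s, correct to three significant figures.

ω = 140.3 rad/s (converted from 1340 rpm).
The rod makes angle φ with the slider axis where L sinφ = r sinθ; differentiating, L cosφ·φ̇ = r ω cosθ.
L cosφ = √(L² − r² sin²θ) = 0.11717 m.
|ω_rod| = r ω |cosθ| / √(L² − r² sin²θ) = 0.0249·140.3·0.91496/0.11717 = 27.285 rad/s.

27.3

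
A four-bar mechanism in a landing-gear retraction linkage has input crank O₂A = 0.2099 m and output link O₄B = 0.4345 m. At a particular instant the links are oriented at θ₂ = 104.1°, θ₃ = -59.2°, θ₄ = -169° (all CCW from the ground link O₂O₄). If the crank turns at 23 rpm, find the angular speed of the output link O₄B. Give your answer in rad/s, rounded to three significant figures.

0.355

ω₂ = 2.409 rad/s (from 23 rpm).
Differentiating the loop-closure r₂e^{iθ₂}+r₃e^{iθ₃}=r₁+r₄e^{iθ₄} gives r₂ω₂e^{iθ₂}+r₃ω₃e^{iθ₃}=r₄ω₄e^{iθ₄}.
Eliminating the other unknown: ω₄ = r₂ω₂ sin(θ₂−θ₃) / [r₄ sin(θ₄−θ₃)].
Numerator sine = +0.28736; denominator sine = -0.94088.
Result = 0.2099·2.409·(+0.28736) / (0.4345·(-0.94088)) = -0.35536 rad/s; magnitude 0.35536 rad/s.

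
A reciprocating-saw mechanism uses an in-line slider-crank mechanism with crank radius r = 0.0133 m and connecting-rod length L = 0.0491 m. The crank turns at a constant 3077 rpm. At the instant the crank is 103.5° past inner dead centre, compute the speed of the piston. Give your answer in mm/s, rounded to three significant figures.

3890

ω = 2π·3077/60 = 322.2 rad/s
For an in-line slider-crank, x = r cosθ + √(L² − r² sin²θ), so v = −rω sinθ·[1 + r cosθ/√(L² − r² sin²θ)].
With r = 0.0133 m, L = 0.0491 m, θ = 103.5°: √(L² − r² sin²θ) = 0.047366 m.
v = −0.0133·322.2·0.97237·[1 + 0.0133·-0.23345/0.047366] = -3.894 m/s.
|v| = 3.894 m/s = 3894 mm/s.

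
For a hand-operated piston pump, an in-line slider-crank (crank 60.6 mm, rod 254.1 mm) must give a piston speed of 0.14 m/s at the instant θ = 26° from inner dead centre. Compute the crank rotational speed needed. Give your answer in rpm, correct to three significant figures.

For an in-line slider-crank, |v_piston| = rω|sinθ|·[1 + r cosθ/√(L² − r² sin²θ)].
With r = 0.0606 m, L = 0.2541 m, θ = 26°: the bracketed kinematic factor |dx/dθ| = 0.032291 m.
ω = v/|dx/dθ| = 0.14/0.032291 = 4.3356 rad/s.
N = 60ω/(2π) = 41.402 rpm.

41.4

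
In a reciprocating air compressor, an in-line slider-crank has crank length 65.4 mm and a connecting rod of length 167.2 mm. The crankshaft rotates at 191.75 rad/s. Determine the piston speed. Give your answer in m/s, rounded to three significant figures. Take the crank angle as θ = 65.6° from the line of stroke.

13.4

ω = 191.8 rad/s
For an in-line slider-crank, x = r cosθ + √(L² − r² sin²θ), so v = −rω sinθ·[1 + r cosθ/√(L² − r² sin²θ)].
With r = 0.0654 m, L = 0.1672 m, θ = 65.6°: √(L² − r² sin²θ) = 0.15623 m.
v = −0.0654·191.8·0.91068·[1 + 0.0654·0.41310/0.15623] = -13.395 m/s.
|v| = 13.395 m/s.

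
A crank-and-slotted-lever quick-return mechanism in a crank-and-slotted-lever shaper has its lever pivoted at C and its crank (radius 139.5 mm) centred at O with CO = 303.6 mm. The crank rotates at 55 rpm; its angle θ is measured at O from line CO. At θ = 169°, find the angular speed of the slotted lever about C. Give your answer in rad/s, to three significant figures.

ω = 5.76 rad/s (from 55 rpm).
Crank pin A relative to C: A = (d + r cosθ, r sinθ); lever angle φ = atan2(r sinθ, d + r cosθ).
Differentiating tanφ: φ̇ = rω(d cosθ + r)/(d² + r² + 2dr cosθ).
d² + r² + 2dr cosθ = |CA|² = 0.0284851 m²;  d cosθ + r = -0.15852 m.
|ω_lever| = |0.1395·5.76·-0.15852| / 0.0284851 = 4.4713 rad/s.

4.47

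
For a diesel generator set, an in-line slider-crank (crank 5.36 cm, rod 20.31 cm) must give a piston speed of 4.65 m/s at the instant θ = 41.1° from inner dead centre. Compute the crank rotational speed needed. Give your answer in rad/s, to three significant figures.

110

For an in-line slider-crank, |v_piston| = rω|sinθ|·[1 + r cosθ/√(L² − r² sin²θ)].
With r = 0.0536 m, L = 0.2031 m, θ = 41.1°: the bracketed kinematic factor |dx/dθ| = 0.042351 m.
ω = v/|dx/dθ| = 4.65/0.042351 = 109.8 rad/s.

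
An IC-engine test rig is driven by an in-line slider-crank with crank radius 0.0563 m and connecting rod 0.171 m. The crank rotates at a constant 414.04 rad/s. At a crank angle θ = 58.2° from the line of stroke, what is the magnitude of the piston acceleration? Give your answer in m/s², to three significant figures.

ω = 414 rad/s
x(θ) = r cosθ + √(L² − r² sin²θ); with ω constant, a = ω²·d²x/dθ².
d²x/dθ² = −r cosθ − r²(cos2θ)/√u − r⁴ sin²2θ/(4u^{3/2}),  u = L² − r² sin²θ = 0.0269515 m².
Substituting r = 0.0563 m, L = 0.171 m, θ = 58.2°: d²x/dθ² = -0.021538 m.
a = ω²·d²x/dθ² = (414)²·(-0.021538) = -3692.3 m/s²;  |a| = 3692.3 m/s².

3690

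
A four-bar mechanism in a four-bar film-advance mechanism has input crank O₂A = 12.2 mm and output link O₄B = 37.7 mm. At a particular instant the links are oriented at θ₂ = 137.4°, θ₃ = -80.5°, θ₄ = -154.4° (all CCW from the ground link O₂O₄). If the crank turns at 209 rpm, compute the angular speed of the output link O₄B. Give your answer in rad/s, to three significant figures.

ω₂ = 21.89 rad/s (from 209 rpm).
Differentiating the loop-closure r₂e^{iθ₂}+r₃e^{iθ₃}=r₁+r₄e^{iθ₄} gives r₂ω₂e^{iθ₂}+r₃ω₃e^{iθ₃}=r₄ω₄e^{iθ₄}.
Eliminating the other unknown: ω₄ = r₂ω₂ sin(θ₂−θ₃) / [r₄ sin(θ₄−θ₃)].
Numerator sine = -0.61429; denominator sine = -0.96078.
Result = 0.0122·21.89·(-0.61429) / (0.0377·(-0.96078)) = +4.5283 rad/s; magnitude 4.5283 rad/s.

4.53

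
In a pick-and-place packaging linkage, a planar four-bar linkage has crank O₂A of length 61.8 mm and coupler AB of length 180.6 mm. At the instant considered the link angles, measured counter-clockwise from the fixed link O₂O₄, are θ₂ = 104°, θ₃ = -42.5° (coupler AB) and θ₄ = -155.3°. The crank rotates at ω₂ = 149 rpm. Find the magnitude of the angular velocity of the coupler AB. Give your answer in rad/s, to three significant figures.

ω₂ = 15.6 rad/s (from 149 rpm).
Differentiating the loop-closure r₂e^{iθ₂}+r₃e^{iθ₃}=r₁+r₄e^{iθ₄} gives r₂ω₂e^{iθ₂}+r₃ω₃e^{iθ₃}=r₄ω₄e^{iθ₄}.
Eliminating the other unknown: ω₃ = r₂ω₂ sin(θ₄−θ₂) / [r₃ sin(θ₃−θ₄)].
Numerator sine = +0.98261; denominator sine = +0.92186.
Result = 0.0618·15.6·(+0.98261) / (0.1806·(+0.92186)) = +5.6912 rad/s; magnitude 5.6912 rad/s.

5.69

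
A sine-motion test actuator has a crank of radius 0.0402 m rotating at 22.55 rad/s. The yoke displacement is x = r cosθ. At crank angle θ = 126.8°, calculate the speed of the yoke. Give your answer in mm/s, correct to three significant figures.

ω = 22.55 rad/s
x = r cosθ ⇒ ẋ = −rω sinθ.
|v| = rω|sinθ| = 0.0402·22.55·|sin 126.8°| = 0.72587 m/s = 725.87 mm/s.

726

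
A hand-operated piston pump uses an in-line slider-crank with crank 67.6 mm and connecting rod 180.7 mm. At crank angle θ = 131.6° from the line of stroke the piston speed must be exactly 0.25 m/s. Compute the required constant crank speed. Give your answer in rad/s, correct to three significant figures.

For an in-line slider-crank, |v_piston| = rω|sinθ|·[1 + r cosθ/√(L² − r² sin²θ)].
With r = 0.0676 m, L = 0.1807 m, θ = 131.6°: the bracketed kinematic factor |dx/dθ| = 0.037473 m.
ω = v/|dx/dθ| = 0.25/0.037473 = 6.6714 rad/s.

6.67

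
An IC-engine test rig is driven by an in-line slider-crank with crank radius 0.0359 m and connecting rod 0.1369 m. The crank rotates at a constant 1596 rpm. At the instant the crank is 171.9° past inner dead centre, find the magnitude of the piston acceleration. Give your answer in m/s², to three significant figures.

740

ω = 2π·1596/60 = 167.1 rad/s
x(θ) = r cosθ + √(L² − r² sin²θ); with ω constant, a = ω²·d²x/dθ².
d²x/dθ² = −r cosθ − r²(cos2θ)/√u − r⁴ sin²2θ/(4u^{3/2}),  u = L² − r² sin²θ = 0.018716 m².
Substituting r = 0.0359 m, L = 0.1369 m, θ = 171.9°: d²x/dθ² = +0.026483 m.
a = ω²·d²x/dθ² = (167.1)²·(+0.026483) = +739.75 m/s²;  |a| = 739.75 m/s².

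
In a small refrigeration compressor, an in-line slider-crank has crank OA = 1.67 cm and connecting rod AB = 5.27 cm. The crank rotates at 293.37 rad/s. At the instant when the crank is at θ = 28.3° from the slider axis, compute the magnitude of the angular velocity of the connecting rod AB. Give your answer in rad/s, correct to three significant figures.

82.8

ω = 293.4 rad/s
The rod makes angle φ with the slider axis where L sinφ = r sinθ; differentiating, L cosφ·φ̇ = r ω cosθ.
L cosφ = √(L² − r² sin²θ) = 0.052102 m.
|ω_rod| = r ω |cosθ| / √(L² − r² sin²θ) = 0.0167·293.4·0.88048/0.052102 = 82.794 rad/s.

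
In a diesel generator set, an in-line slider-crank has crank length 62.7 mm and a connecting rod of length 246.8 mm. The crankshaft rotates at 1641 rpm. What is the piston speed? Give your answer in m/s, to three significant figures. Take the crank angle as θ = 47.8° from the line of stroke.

9.37

ω = 2π·1641/60 = 171.8 rad/s
For an in-line slider-crank, x = r cosθ + √(L² − r² sin²θ), so v = −rω sinθ·[1 + r cosθ/√(L² − r² sin²θ)].
With r = 0.0627 m, L = 0.2468 m, θ = 47.8°: √(L² − r² sin²θ) = 0.24239 m.
v = −0.0627·171.8·0.74080·[1 + 0.0627·0.67172/0.24239] = -9.3689 m/s.
|v| = 9.3689 m/s.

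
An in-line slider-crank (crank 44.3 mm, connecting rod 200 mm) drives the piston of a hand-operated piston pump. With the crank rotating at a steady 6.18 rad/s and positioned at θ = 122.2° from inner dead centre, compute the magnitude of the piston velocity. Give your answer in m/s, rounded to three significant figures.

ω = 6.18 rad/s
For an in-line slider-crank, x = r cosθ + √(L² − r² sin²θ), so v = −rω sinθ·[1 + r cosθ/√(L² − r² sin²θ)].
With r = 0.0443 m, L = 0.2 m, θ = 122.2°: √(L² − r² sin²θ) = 0.19646 m.
v = −0.0443·6.18·0.84619·[1 + 0.0443·-0.53288/0.19646] = -0.20383 m/s.
|v| = 0.20383 m/s.

0.204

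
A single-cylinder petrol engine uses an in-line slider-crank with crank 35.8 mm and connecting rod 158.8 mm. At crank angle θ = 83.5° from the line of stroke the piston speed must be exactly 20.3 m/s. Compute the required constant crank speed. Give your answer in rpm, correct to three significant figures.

For an in-line slider-crank, |v_piston| = rω|sinθ|·[1 + r cosθ/√(L² − r² sin²θ)].
With r = 0.0358 m, L = 0.1588 m, θ = 83.5°: the bracketed kinematic factor |dx/dθ| = 0.036501 m.
ω = v/|dx/dθ| = 20.3/0.036501 = 556.14 rad/s.
N = 60ω/(2π) = 5310.8 rpm.

5310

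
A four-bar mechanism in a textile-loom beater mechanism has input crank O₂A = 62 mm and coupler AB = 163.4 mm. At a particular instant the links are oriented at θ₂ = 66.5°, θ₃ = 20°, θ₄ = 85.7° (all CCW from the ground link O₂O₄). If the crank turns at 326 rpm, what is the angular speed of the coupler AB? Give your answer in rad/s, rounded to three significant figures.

ω₂ = 34.14 rad/s (from 326 rpm).
Differentiating the loop-closure r₂e^{iθ₂}+r₃e^{iθ₃}=r₁+r₄e^{iθ₄} gives r₂ω₂e^{iθ₂}+r₃ω₃e^{iθ₃}=r₄ω₄e^{iθ₄}.
Eliminating the other unknown: ω₃ = r₂ω₂ sin(θ₄−θ₂) / [r₃ sin(θ₃−θ₄)].
Numerator sine = +0.32887; denominator sine = -0.91140.
Result = 0.062·34.14·(+0.32887) / (0.1634·(-0.91140)) = -4.6741 rad/s; magnitude 4.6741 rad/s.

4.67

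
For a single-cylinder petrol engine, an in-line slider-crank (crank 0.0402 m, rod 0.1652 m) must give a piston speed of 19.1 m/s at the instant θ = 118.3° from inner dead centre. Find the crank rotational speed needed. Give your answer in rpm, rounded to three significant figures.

For an in-line slider-crank, |v_piston| = rω|sinθ|·[1 + r cosθ/√(L² − r² sin²θ)].
With r = 0.0402 m, L = 0.1652 m, θ = 118.3°: the bracketed kinematic factor |dx/dθ| = 0.031215 m.
ω = v/|dx/dθ| = 19.1/0.031215 = 611.89 rad/s.
N = 60ω/(2π) = 5843.1 rpm.

5840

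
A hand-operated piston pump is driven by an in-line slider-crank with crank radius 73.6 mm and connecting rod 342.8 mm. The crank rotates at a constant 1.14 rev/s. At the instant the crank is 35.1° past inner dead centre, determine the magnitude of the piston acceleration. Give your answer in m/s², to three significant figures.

ω = 2π·1.14 = 7.163 rad/s
x(θ) = r cosθ + √(L² − r² sin²θ); with ω constant, a = ω²·d²x/dθ².
d²x/dθ² = −r cosθ − r²(cos2θ)/√u − r⁴ sin²2θ/(4u^{3/2}),  u = L² − r² sin²θ = 0.115721 m².
Substituting r = 0.0736 m, L = 0.3428 m, θ = 35.1°: d²x/dθ² = -0.065775 m.
a = ω²·d²x/dθ² = (7.163)²·(-0.065775) = -3.3747 m/s²;  |a| = 3.3747 m/s².

3.37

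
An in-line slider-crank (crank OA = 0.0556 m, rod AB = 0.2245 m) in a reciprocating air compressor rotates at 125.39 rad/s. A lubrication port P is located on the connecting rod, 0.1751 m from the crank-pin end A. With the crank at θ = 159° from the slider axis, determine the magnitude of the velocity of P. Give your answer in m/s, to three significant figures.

2.50

ω = 125.4 rad/s.  Crank-pin speed |V_A| = rω = 6.9717 m/s, perpendicular to OA.
Rod angle: sinφ = −(r/L) sinθ ⇒ φ = -5.092°; ω_rod = −rω cosθ/√(L²−r²sin²θ) = +29.107 rad/s.
V_P = V_A + ω_rod × AP, with AP = 0.1751 m along the rod.
Components: V_Px = −rω sinθ − a·ω_rod·sinφ = -2.0461 m/s;  V_Py = rω cosθ + a·ω_rod·cosφ = -1.4322 m/s.
|V_P| = √(V_Px² + V_Py²) = 2.4975 m/s.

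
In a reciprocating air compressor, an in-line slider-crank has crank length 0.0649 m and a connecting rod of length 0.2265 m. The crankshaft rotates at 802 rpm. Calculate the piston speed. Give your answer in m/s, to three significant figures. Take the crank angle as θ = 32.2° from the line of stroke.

3.62

ω = 2π·802/60 = 83.99 rad/s
For an in-line slider-crank, x = r cosθ + √(L² − r² sin²θ), so v = −rω sinθ·[1 + r cosθ/√(L² − r² sin²θ)].
With r = 0.0649 m, L = 0.2265 m, θ = 32.2°: √(L² − r² sin²θ) = 0.22384 m.
v = −0.0649·83.99·0.53288·[1 + 0.0649·0.84619/0.22384] = -3.6171 m/s.
|v| = 3.6171 m/s.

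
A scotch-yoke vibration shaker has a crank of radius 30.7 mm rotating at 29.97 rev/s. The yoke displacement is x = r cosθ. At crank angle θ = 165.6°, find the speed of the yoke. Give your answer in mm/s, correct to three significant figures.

1440

ω = 188.3 rad/s (from 29.97 rev/s).
x = r cosθ ⇒ ẋ = −rω sinθ.
|v| = rω|sinθ| = 0.0307·188.3·|sin 165.6°| = 1.4377 m/s = 1437.7 mm/s.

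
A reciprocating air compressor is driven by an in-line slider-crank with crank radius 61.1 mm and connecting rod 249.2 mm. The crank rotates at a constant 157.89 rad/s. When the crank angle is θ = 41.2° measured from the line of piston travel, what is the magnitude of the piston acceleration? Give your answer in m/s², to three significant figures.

1200

ω = 157.9 rad/s
x(θ) = r cosθ + √(L² − r² sin²θ); with ω constant, a = ω²·d²x/dθ².
d²x/dθ² = −r cosθ − r²(cos2θ)/√u − r⁴ sin²2θ/(4u^{3/2}),  u = L² − r² sin²θ = 0.0604809 m².
Substituting r = 0.0611 m, L = 0.2492 m, θ = 41.2°: d²x/dθ² = -0.04821 m.
a = ω²·d²x/dθ² = (157.9)²·(-0.04821) = -1201.8 m/s²;  |a| = 1201.8 m/s².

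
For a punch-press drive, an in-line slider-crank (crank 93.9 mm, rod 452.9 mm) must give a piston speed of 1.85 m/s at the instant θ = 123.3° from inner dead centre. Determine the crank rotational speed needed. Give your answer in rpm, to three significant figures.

For an in-line slider-crank, |v_piston| = rω|sinθ|·[1 + r cosθ/√(L² − r² sin²θ)].
With r = 0.0939 m, L = 0.4529 m, θ = 123.3°: the bracketed kinematic factor |dx/dθ| = 0.069412 m.
ω = v/|dx/dθ| = 1.85/0.069412 = 26.653 rad/s.
N = 60ω/(2π) = 254.51 rpm.

255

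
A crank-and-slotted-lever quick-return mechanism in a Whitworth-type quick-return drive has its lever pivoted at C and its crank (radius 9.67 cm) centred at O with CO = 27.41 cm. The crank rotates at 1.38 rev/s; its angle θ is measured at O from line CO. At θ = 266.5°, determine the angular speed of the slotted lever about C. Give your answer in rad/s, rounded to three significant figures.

0.825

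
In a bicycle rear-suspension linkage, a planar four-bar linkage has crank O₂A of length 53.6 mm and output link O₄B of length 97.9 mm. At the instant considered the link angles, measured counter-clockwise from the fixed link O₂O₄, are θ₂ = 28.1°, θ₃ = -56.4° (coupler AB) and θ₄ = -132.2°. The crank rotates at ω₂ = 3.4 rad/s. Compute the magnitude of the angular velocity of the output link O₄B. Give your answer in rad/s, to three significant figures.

ω₂ = 3.4 rad/s
Differentiating the loop-closure r₂e^{iθ₂}+r₃e^{iθ₃}=r₁+r₄e^{iθ₄} gives r₂ω₂e^{iθ₂}+r₃ω₃e^{iθ₃}=r₄ω₄e^{iθ₄}.
Eliminating the other unknown: ω₄ = r₂ω₂ sin(θ₂−θ₃) / [r₄ sin(θ₄−θ₃)].
Numerator sine = +0.99540; denominator sine = -0.96945.
Result = 0.0536·3.4·(+0.99540) / (0.0979·(-0.96945)) = -1.9113 rad/s; magnitude 1.9113 rad/s.

1.91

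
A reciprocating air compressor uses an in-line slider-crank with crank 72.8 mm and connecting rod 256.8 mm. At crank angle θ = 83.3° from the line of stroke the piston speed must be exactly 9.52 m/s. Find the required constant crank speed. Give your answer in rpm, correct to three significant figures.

1220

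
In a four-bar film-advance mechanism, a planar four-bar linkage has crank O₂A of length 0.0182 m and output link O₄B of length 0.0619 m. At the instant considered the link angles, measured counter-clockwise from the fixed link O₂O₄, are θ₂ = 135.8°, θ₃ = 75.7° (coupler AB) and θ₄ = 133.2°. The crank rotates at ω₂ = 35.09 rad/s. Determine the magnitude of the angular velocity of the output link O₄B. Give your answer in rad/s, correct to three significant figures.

ω₂ = 35.09 rad/s
Differentiating the loop-closure r₂e^{iθ₂}+r₃e^{iθ₃}=r₁+r₄e^{iθ₄} gives r₂ω₂e^{iθ₂}+r₃ω₃e^{iθ₃}=r₄ω₄e^{iθ₄}.
Eliminating the other unknown: ω₄ = r₂ω₂ sin(θ₂−θ₃) / [r₄ sin(θ₄−θ₃)].
Numerator sine = +0.86690; denominator sine = +0.84339.
Result = 0.0182·35.09·(+0.86690) / (0.0619·(+0.84339)) = +10.605 rad/s; magnitude 10.605 rad/s.

10.6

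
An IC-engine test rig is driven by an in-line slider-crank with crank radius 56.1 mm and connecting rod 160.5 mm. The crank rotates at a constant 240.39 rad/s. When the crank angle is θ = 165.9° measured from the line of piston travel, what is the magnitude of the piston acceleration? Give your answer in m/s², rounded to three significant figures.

2130

ω = 240.4 rad/s
x(θ) = r cosθ + √(L² − r² sin²θ); with ω constant, a = ω²·d²x/dθ².
d²x/dθ² = −r cosθ − r²(cos2θ)/√u − r⁴ sin²2θ/(4u^{3/2}),  u = L² − r² sin²θ = 0.0255735 m².
Substituting r = 0.0561 m, L = 0.1605 m, θ = 165.9°: d²x/dθ² = +0.03693 m.
a = ω²·d²x/dθ² = (240.4)²·(+0.03693) = +2134.1 m/s²;  |a| = 2134.1 m/s².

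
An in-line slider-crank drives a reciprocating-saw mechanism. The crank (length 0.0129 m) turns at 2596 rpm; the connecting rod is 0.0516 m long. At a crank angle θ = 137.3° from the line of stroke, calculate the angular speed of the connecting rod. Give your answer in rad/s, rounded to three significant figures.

50.7

ω = 271.9 rad/s (converted from 2596 rpm).
The rod makes angle φ with the slider axis where L sinφ = r sinθ; differentiating, L cosφ·φ̇ = r ω cosθ.
L cosφ = √(L² − r² sin²θ) = 0.050853 m.
|ω_rod| = r ω |cosθ| / √(L² − r² sin²θ) = 0.0129·271.9·0.73491/0.050853 = 50.681 rad/s.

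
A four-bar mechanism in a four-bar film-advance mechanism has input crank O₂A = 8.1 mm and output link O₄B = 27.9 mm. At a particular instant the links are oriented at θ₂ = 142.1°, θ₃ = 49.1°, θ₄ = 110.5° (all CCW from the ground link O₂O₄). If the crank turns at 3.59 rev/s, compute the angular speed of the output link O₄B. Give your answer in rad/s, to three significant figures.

ω₂ = 22.56 rad/s (from 3.59 rev/s).
Differentiating the loop-closure r₂e^{iθ₂}+r₃e^{iθ₃}=r₁+r₄e^{iθ₄} gives r₂ω₂e^{iθ₂}+r₃ω₃e^{iθ₃}=r₄ω₄e^{iθ₄}.
Eliminating the other unknown: ω₄ = r₂ω₂ sin(θ₂−θ₃) / [r₄ sin(θ₄−θ₃)].
Numerator sine = +0.99863; denominator sine = +0.87798.
Result = 0.0081·22.56·(+0.99863) / (0.0279·(+0.87798)) = +7.4486 rad/s; magnitude 7.4486 rad/s.

7.45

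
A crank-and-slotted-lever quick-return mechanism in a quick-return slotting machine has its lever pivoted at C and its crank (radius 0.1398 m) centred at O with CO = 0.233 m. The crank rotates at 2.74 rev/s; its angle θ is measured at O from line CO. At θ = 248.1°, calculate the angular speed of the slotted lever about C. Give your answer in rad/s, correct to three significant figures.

2.57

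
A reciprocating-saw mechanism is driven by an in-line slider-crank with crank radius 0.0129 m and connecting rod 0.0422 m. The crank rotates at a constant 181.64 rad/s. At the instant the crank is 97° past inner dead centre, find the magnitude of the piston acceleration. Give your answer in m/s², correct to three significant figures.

184

ω = 181.6 rad/s
x(θ) = r cosθ + √(L² − r² sin²θ); with ω constant, a = ω²·d²x/dθ².
d²x/dθ² = −r cosθ − r²(cos2θ)/√u − r⁴ sin²2θ/(4u^{3/2}),  u = L² − r² sin²θ = 0.0016169 m².
Substituting r = 0.0129 m, L = 0.0422 m, θ = 97°: d²x/dθ² = +0.0055814 m.
a = ω²·d²x/dθ² = (181.6)²·(+0.0055814) = +184.15 m/s²;  |a| = 184.15 m/s².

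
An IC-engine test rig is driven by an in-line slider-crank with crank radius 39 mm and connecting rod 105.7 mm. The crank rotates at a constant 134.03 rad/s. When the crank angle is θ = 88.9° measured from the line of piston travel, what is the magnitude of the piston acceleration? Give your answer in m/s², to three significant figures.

264

ω = 134 rad/s
x(θ) = r cosθ + √(L² − r² sin²θ); with ω constant, a = ω²·d²x/dθ².
d²x/dθ² = −r cosθ − r²(cos2θ)/√u − r⁴ sin²2θ/(4u^{3/2}),  u = L² − r² sin²θ = 0.00965205 m².
Substituting r = 0.039 m, L = 0.1057 m, θ = 88.9°: d²x/dθ² = +0.014721 m.
a = ω²·d²x/dθ² = (134)²·(+0.014721) = +264.44 m/s²;  |a| = 264.44 m/s².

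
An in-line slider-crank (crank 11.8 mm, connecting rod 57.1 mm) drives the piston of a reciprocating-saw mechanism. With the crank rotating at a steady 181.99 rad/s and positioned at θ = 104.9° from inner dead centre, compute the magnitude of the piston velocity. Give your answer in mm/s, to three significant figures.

ω = 182 rad/s
For an in-line slider-crank, x = r cosθ + √(L² − r² sin²θ), so v = −rω sinθ·[1 + r cosθ/√(L² − r² sin²θ)].
With r = 0.0118 m, L = 0.0571 m, θ = 104.9°: √(L² − r² sin²θ) = 0.05595 m.
v = −0.0118·182·0.96638·[1 + 0.0118·-0.25713/0.05595] = -1.9627 m/s.
|v| = 1.9627 m/s = 1962.7 mm/s.

1960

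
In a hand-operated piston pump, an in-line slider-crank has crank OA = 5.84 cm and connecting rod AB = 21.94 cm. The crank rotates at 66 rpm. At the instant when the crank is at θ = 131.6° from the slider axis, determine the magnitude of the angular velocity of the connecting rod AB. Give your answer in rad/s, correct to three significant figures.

ω = 6.912 rad/s (converted from 66 rpm).
The rod makes angle φ with the slider axis where L sinφ = r sinθ; differentiating, L cosφ·φ̇ = r ω cosθ.
L cosφ = √(L² − r² sin²θ) = 0.21501 m.
|ω_rod| = r ω |cosθ| / √(L² − r² sin²θ) = 0.0584·6.912·0.66393/0.21501 = 1.2464 rad/s.

1.25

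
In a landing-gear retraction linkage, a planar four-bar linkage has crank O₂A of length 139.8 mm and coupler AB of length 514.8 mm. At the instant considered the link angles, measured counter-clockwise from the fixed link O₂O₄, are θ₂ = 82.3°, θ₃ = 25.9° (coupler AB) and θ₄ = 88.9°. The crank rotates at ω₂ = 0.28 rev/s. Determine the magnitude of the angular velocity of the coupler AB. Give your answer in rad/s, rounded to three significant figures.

ω₂ = 1.759 rad/s (from 0.28 rev/s).
Differentiating the loop-closure r₂e^{iθ₂}+r₃e^{iθ₃}=r₁+r₄e^{iθ₄} gives r₂ω₂e^{iθ₂}+r₃ω₃e^{iθ₃}=r₄ω₄e^{iθ₄}.
Eliminating the other unknown: ω₃ = r₂ω₂ sin(θ₄−θ₂) / [r₃ sin(θ₃−θ₄)].
Numerator sine = +0.11494; denominator sine = -0.89101.
Result = 0.1398·1.759·(+0.11494) / (0.5148·(-0.89101)) = -0.061629 rad/s; magnitude 0.061629 rad/s.

0.0616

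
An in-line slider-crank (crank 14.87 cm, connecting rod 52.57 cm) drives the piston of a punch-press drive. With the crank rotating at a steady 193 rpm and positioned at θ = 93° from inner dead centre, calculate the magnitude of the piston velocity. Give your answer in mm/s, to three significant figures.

2950

ω = 2π·193/60 = 20.21 rad/s
For an in-line slider-crank, x = r cosθ + √(L² − r² sin²θ), so v = −rω sinθ·[1 + r cosθ/√(L² − r² sin²θ)].
With r = 0.1487 m, L = 0.5257 m, θ = 93°: √(L² − r² sin²θ) = 0.50429 m.
v = −0.1487·20.21·0.99863·[1 + 0.1487·-0.05234/0.50429] = -2.9549 m/s.
|v| = 2.9549 m/s = 2954.9 mm/s.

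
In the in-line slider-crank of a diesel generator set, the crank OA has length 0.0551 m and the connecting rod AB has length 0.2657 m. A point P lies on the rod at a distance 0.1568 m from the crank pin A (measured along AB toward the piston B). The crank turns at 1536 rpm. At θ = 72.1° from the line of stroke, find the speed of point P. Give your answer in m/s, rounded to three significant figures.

ω = 160.8 rad/s.  Crank-pin speed |V_A| = rω = 8.8628 m/s, perpendicular to OA.
Rod angle: sinφ = −(r/L) sinθ ⇒ φ = -11.381°; ω_rod = −rω cosθ/√(L²−r²sin²θ) = -10.458 rad/s.
V_P = V_A + ω_rod × AP, with AP = 0.1568 m along the rod.
Components: V_Px = −rω sinθ − a·ω_rod·sinφ = -8.7574 m/s;  V_Py = rω cosθ + a·ω_rod·cosφ = +1.1165 m/s.
|V_P| = √(V_Px² + V_Py²) = 8.8283 m/s.

8.83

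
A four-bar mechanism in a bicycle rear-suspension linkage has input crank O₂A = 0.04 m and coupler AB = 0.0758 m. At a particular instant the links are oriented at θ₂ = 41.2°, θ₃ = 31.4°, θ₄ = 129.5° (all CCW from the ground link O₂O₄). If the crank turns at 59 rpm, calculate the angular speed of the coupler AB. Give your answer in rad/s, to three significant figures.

3.29

ω₂ = 6.178 rad/s (from 59 rpm).
Differentiating the loop-closure r₂e^{iθ₂}+r₃e^{iθ₃}=r₁+r₄e^{iθ₄} gives r₂ω₂e^{iθ₂}+r₃ω₃e^{iθ₃}=r₄ω₄e^{iθ₄}.
Eliminating the other unknown: ω₃ = r₂ω₂ sin(θ₄−θ₂) / [r₃ sin(θ₃−θ₄)].
Numerator sine = +0.99956; denominator sine = -0.99002.
Result = 0.04·6.178·(+0.99956) / (0.0758·(-0.99002)) = -3.2918 rad/s; magnitude 3.2918 rad/s.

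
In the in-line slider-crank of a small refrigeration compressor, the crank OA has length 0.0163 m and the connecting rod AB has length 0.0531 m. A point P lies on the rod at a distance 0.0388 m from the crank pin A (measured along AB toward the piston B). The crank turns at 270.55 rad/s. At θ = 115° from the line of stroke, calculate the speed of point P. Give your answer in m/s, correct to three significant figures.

3.64

ω = 270.6 rad/s.  Crank-pin speed |V_A| = rω = 4.41 m/s, perpendicular to OA.
Rod angle: sinφ = −(r/L) sinθ ⇒ φ = -16.153°; ω_rod = −rω cosθ/√(L²−r²sin²θ) = +36.541 rad/s.
V_P = V_A + ω_rod × AP, with AP = 0.0388 m along the rod.
Components: V_Px = −rω sinθ − a·ω_rod·sinφ = -3.6023 m/s;  V_Py = rω cosθ + a·ω_rod·cosφ = -0.50191 m/s.
|V_P| = √(V_Px² + V_Py²) = 3.6371 m/s.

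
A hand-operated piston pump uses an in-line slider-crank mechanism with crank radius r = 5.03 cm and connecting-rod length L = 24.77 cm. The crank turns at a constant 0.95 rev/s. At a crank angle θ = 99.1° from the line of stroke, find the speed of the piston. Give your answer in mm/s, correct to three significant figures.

287

ω = 2π·0.95 = 5.969 rad/s
For an in-line slider-crank, x = r cosθ + √(L² − r² sin²θ), so v = −rω sinθ·[1 + r cosθ/√(L² − r² sin²θ)].
With r = 0.0503 m, L = 0.2477 m, θ = 99.1°: √(L² − r² sin²θ) = 0.24267 m.
v = −0.0503·5.969·0.98741·[1 + 0.0503·-0.15816/0.24267] = -0.28674 m/s.
|v| = 0.28674 m/s = 286.74 mm/s.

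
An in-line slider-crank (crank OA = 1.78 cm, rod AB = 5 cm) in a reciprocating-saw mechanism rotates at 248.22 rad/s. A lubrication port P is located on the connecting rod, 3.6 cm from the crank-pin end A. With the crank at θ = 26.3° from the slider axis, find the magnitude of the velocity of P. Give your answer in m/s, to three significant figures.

ω = 248.2 rad/s.  Crank-pin speed |V_A| = rω = 4.4183 m/s, perpendicular to OA.
Rod angle: sinφ = −(r/L) sinθ ⇒ φ = -9.075°; ω_rod = −rω cosθ/√(L²−r²sin²θ) = -80.223 rad/s.
V_P = V_A + ω_rod × AP, with AP = 0.036 m along the rod.
Components: V_Px = −rω sinθ − a·ω_rod·sinφ = -2.4132 m/s;  V_Py = rω cosθ + a·ω_rod·cosφ = +1.1091 m/s.
|V_P| = √(V_Px² + V_Py²) = 2.6558 m/s.

2.66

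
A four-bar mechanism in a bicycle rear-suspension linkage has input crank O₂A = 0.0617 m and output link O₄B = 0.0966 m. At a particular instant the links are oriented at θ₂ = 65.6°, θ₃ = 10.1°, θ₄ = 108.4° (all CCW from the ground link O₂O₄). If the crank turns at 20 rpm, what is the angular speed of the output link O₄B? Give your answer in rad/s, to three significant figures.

1.11

ω₂ = 2.094 rad/s (from 20 rpm).
Differentiating the loop-closure r₂e^{iθ₂}+r₃e^{iθ₃}=r₁+r₄e^{iθ₄} gives r₂ω₂e^{iθ₂}+r₃ω₃e^{iθ₃}=r₄ω₄e^{iθ₄}.
Eliminating the other unknown: ω₄ = r₂ω₂ sin(θ₂−θ₃) / [r₄ sin(θ₄−θ₃)].
Numerator sine = +0.82413; denominator sine = +0.98953.
Result = 0.0617·2.094·(+0.82413) / (0.0966·(+0.98953)) = +1.1141 rad/s; magnitude 1.1141 rad/s.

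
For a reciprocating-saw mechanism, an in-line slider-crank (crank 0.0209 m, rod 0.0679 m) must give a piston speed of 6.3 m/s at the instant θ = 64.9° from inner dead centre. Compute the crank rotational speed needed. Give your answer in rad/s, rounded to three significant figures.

293

For an in-line slider-crank, |v_piston| = rω|sinθ|·[1 + r cosθ/√(L² − r² sin²θ)].
With r = 0.0209 m, L = 0.0679 m, θ = 64.9°: the bracketed kinematic factor |dx/dθ| = 0.0215 m.
ω = v/|dx/dθ| = 6.3/0.0215 = 293.03 rad/s.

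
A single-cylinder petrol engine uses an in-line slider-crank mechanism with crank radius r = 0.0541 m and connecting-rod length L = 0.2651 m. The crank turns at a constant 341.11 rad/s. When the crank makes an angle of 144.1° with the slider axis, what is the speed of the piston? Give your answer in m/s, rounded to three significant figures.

9.02

ω = 341.1 rad/s
For an in-line slider-crank, x = r cosθ + √(L² − r² sin²θ), so v = −rω sinθ·[1 + r cosθ/√(L² − r² sin²θ)].
With r = 0.0541 m, L = 0.2651 m, θ = 144.1°: √(L² − r² sin²θ) = 0.2632 m.
v = −0.0541·341.1·0.58637·[1 + 0.0541·-0.81004/0.2632] = -9.0192 m/s.
|v| = 9.0192 m/s.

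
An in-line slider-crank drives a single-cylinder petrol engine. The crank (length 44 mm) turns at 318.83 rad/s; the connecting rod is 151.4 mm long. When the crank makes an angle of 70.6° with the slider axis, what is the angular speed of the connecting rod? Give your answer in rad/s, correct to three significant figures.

ω = 318.8 rad/s
The rod makes angle φ with the slider axis where L sinφ = r sinθ; differentiating, L cosφ·φ̇ = r ω cosθ.
L cosφ = √(L² − r² sin²θ) = 0.1456 m.
|ω_rod| = r ω |cosθ| / √(L² − r² sin²θ) = 0.044·318.8·0.33216/0.1456 = 32.003 rad/s.

32.0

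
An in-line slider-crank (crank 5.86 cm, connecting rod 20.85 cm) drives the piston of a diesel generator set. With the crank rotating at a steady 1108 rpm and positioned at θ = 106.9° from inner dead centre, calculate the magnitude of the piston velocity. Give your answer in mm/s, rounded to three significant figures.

5950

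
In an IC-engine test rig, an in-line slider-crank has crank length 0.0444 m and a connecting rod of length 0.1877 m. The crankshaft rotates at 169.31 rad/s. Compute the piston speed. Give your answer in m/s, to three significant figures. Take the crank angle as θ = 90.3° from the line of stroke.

7.51

ω = 169.3 rad/s
For an in-line slider-crank, x = r cosθ + √(L² − r² sin²θ), so v = −rω sinθ·[1 + r cosθ/√(L² − r² sin²θ)].
With r = 0.0444 m, L = 0.1877 m, θ = 90.3°: √(L² − r² sin²θ) = 0.18237 m.
v = −0.0444·169.3·0.99999·[1 + 0.0444·-0.00524/0.18237] = -7.5077 m/s.
|v| = 7.5077 m/s.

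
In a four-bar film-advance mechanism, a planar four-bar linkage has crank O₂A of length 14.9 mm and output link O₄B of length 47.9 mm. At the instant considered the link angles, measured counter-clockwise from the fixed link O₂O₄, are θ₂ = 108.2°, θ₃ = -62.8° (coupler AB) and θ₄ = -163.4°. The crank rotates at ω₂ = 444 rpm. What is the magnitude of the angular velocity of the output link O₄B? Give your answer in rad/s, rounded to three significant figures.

2.30

ω₂ = 46.5 rad/s (from 444 rpm).
Differentiating the loop-closure r₂e^{iθ₂}+r₃e^{iθ₃}=r₁+r₄e^{iθ₄} gives r₂ω₂e^{iθ₂}+r₃ω₃e^{iθ₃}=r₄ω₄e^{iθ₄}.
Eliminating the other unknown: ω₄ = r₂ω₂ sin(θ₂−θ₃) / [r₄ sin(θ₄−θ₃)].
Numerator sine = +0.15643; denominator sine = -0.98294.
Result = 0.0149·46.5·(+0.15643) / (0.0479·(-0.98294)) = -2.3018 rad/s; magnitude 2.3018 rad/s.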